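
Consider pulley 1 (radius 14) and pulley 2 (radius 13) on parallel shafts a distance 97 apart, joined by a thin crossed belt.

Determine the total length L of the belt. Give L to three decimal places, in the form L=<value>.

L=286.388

crossed belt: β = asin((r1+r2)/C) = asin(27/97) = 16.1618°
wrap1 = wrap2 = π + 2β = 212.3236°
tangent length = C·cosβ = 93.1665
L = (r1+r2)·wrap + 2·C·cosβ = 27·3.7057 + 2·93.1665 = 286.3882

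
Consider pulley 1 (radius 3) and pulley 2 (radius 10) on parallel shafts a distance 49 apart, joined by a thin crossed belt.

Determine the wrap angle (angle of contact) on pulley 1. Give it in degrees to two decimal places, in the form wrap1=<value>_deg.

crossed belt: β = asin((r1+r2)/C) = asin(13/49) = 15.3851°
wrap1 = wrap2 = π + 2β = 210.7703°

wrap1=210.77_deg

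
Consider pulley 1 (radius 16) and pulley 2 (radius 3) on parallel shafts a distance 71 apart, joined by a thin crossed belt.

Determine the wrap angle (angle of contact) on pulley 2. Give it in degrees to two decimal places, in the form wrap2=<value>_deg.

crossed belt: β = asin((r1+r2)/C) = asin(19/71) = 15.5218°
wrap1 = wrap2 = π + 2β = 211.0437°

wrap2=211.04_deg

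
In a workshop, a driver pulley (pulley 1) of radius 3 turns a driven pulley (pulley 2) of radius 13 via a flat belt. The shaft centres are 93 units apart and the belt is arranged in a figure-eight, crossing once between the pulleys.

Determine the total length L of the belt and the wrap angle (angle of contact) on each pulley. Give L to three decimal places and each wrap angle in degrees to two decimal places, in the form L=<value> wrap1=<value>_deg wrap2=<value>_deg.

L=239.025 wrap1=199.81_deg wrap2=199.81_deg

crossed belt: β = asin((r1+r2)/C) = asin(16/93) = 9.9066°
wrap1 = wrap2 = π + 2β = 199.8133°
tangent length = C·cosβ = 91.6133
L = (r1+r2)·wrap + 2·C·cosβ = 16·3.4874 + 2·91.6133 = 239.0250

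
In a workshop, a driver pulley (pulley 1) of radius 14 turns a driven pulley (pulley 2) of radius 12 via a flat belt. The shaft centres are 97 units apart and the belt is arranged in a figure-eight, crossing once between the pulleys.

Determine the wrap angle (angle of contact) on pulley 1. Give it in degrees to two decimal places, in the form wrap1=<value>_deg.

wrap1=211.10_deg

crossed belt: β = asin((r1+r2)/C) = asin(26/97) = 15.5477°
wrap1 = wrap2 = π + 2β = 211.0955°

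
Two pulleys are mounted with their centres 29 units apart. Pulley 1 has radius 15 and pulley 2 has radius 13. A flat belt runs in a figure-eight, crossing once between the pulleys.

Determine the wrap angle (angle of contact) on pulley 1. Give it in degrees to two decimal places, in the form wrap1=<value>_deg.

wrap1=329.82_deg

crossed belt: β = asin((r1+r2)/C) = asin(28/29) = 74.9098°
wrap1 = wrap2 = π + 2β = 329.8196°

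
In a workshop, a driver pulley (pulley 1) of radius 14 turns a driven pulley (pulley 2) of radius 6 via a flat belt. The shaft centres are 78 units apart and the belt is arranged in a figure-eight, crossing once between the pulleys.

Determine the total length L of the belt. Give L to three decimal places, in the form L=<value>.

crossed belt: β = asin((r1+r2)/C) = asin(20/78) = 14.8572°
wrap1 = wrap2 = π + 2β = 209.7143°
tangent length = C·cosβ = 75.3923
L = (r1+r2)·wrap + 2·C·cosβ = 20·3.6602 + 2·75.3923 = 223.9887

L=223.989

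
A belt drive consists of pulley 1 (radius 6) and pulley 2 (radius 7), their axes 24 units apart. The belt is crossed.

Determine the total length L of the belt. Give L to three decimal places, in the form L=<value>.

crossed belt: β = asin((r1+r2)/C) = asin(13/24) = 32.7972°
wrap1 = wrap2 = π + 2β = 245.5943°
tangent length = C·cosβ = 20.1742
L = (r1+r2)·wrap + 2·C·cosβ = 13·4.2864 + 2·20.1742 = 96.0721

L=96.072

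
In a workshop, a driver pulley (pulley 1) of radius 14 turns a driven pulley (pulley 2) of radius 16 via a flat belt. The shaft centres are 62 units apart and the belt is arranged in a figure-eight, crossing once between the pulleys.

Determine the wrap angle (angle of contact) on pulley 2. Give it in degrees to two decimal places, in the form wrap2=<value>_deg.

wrap2=237.88_deg

crossed belt: β = asin((r1+r2)/C) = asin(30/62) = 28.9385°
wrap1 = wrap2 = π + 2β = 237.8771°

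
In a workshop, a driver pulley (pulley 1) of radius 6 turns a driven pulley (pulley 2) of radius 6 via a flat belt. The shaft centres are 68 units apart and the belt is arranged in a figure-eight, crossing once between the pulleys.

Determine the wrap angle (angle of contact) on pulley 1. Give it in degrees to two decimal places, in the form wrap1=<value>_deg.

wrap1=200.33_deg

crossed belt: β = asin((r1+r2)/C) = asin(12/68) = 10.1642°
wrap1 = wrap2 = π + 2β = 200.3285°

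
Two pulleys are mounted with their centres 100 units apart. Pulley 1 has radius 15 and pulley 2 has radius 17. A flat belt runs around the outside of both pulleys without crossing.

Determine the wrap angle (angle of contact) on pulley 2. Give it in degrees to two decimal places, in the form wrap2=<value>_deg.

open belt: β = asin((r2−r1)/C) = asin(2/100) = 1.1460°
wrap1 = π − 2β = 177.7080°
wrap2 = π + 2β = 182.2920°

wrap2=182.29_deg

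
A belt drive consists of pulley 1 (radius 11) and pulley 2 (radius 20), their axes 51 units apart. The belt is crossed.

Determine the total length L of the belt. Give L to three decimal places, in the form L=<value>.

L=218.890

crossed belt: β = asin((r1+r2)/C) = asin(31/51) = 37.4337°
wrap1 = wrap2 = π + 2β = 254.8674°
tangent length = C·cosβ = 40.4969
L = (r1+r2)·wrap + 2·C·cosβ = 31·4.4483 + 2·40.4969 = 218.8904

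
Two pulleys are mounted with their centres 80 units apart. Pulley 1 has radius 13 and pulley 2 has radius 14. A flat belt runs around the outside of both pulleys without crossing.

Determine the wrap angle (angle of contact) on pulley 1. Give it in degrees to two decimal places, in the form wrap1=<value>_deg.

open belt: β = asin((r2−r1)/C) = asin(1/80) = 0.7162°
wrap1 = π − 2β = 178.5676°
wrap2 = π + 2β = 181.4324°

wrap1=178.57_deg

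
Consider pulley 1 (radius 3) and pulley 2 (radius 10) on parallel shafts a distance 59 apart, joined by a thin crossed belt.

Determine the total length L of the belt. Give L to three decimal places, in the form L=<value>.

L=161.717

crossed belt: β = asin((r1+r2)/C) = asin(13/59) = 12.7289°
wrap1 = wrap2 = π + 2β = 205.4579°
tangent length = C·cosβ = 57.5500
L = (r1+r2)·wrap + 2·C·cosβ = 13·3.5859 + 2·57.5500 = 161.7169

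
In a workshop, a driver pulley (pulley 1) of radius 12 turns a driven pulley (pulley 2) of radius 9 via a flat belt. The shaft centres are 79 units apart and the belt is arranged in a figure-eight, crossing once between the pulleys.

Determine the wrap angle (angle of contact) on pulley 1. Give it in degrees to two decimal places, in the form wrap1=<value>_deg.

wrap1=210.83_deg

crossed belt: β = asin((r1+r2)/C) = asin(21/79) = 15.4158°
wrap1 = wrap2 = π + 2β = 210.8317°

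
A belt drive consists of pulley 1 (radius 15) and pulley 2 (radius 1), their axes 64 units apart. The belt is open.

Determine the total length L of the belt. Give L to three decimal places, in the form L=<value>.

open belt: β = asin((r2−r1)/C) = asin(-14/64) = -12.6356°
wrap1 = π − 2β = 205.2713°
wrap2 = π + 2β = 154.7287°
tangent length = C·cosβ = 62.4500
L = r1·wrap1 + r2·wrap2 + 2·C·cosβ = 15·3.5827 + 1·2.7005 + 2·62.4500 = 181.3404

L=181.340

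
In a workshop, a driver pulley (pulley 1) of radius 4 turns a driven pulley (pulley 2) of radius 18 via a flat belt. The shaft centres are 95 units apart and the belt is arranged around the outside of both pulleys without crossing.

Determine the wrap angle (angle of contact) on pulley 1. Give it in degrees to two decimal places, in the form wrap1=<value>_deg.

wrap1=163.05_deg

open belt: β = asin((r2−r1)/C) = asin(14/95) = 8.4745°
wrap1 = π − 2β = 163.0511°
wrap2 = π + 2β = 196.9489°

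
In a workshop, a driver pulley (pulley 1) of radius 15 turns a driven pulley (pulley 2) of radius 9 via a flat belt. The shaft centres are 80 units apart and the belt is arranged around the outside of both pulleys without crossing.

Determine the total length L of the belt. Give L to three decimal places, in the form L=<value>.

open belt: β = asin((r2−r1)/C) = asin(-6/80) = -4.3012°
wrap1 = π − 2β = 188.6024°
wrap2 = π + 2β = 171.3976°
tangent length = C·cosβ = 79.7747
L = r1·wrap1 + r2·wrap2 + 2·C·cosβ = 15·3.2917 + 9·2.9915 + 2·79.7747 = 235.8484

L=235.848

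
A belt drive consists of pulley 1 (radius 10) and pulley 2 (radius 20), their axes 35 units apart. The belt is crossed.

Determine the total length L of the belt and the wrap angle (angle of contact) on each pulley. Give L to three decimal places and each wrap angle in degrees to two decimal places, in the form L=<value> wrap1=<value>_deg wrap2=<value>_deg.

L=192.085 wrap1=297.99_deg wrap2=297.99_deg

crossed belt: β = asin((r1+r2)/C) = asin(30/35) = 58.9973°
wrap1 = wrap2 = π + 2β = 297.9946°
tangent length = C·cosβ = 18.0278
L = (r1+r2)·wrap + 2·C·cosβ = 30·5.2010 + 2·18.0278 = 192.0851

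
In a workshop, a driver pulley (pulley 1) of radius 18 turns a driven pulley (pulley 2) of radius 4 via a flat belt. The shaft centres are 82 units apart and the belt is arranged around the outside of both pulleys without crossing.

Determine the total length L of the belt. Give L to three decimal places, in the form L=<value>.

open belt: β = asin((r2−r1)/C) = asin(-14/82) = -9.8304°
wrap1 = π − 2β = 199.6607°
wrap2 = π + 2β = 160.3393°
tangent length = C·cosβ = 80.7960
L = r1·wrap1 + r2·wrap2 + 2·C·cosβ = 18·3.4847 + 4·2.7984 + 2·80.7960 = 235.5111

L=235.511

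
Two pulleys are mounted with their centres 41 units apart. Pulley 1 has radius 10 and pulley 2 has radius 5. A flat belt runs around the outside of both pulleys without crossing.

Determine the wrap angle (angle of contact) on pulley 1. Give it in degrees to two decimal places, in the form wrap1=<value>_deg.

open belt: β = asin((r2−r1)/C) = asin(-5/41) = -7.0047°
wrap1 = π − 2β = 194.0095°
wrap2 = π + 2β = 165.9905°

wrap1=194.01_deg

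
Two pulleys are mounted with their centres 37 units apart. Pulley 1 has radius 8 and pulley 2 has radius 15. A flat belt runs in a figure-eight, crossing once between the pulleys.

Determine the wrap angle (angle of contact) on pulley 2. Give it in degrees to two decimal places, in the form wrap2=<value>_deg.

crossed belt: β = asin((r1+r2)/C) = asin(23/37) = 38.4347°
wrap1 = wrap2 = π + 2β = 256.8693°

wrap2=256.87_deg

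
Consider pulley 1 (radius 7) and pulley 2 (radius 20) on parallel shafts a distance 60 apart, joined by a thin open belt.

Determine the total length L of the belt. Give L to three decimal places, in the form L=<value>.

open belt: β = asin((r2−r1)/C) = asin(13/60) = 12.5133°
wrap1 = π − 2β = 154.9733°
wrap2 = π + 2β = 205.0267°
tangent length = C·cosβ = 58.5747
L = r1·wrap1 + r2·wrap2 + 2·C·cosβ = 7·2.7048 + 20·3.5784 + 2·58.5747 = 207.6508

L=207.651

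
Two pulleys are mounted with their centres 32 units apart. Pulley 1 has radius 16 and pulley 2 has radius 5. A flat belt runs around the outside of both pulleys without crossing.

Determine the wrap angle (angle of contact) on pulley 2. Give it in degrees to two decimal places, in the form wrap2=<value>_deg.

wrap2=139.79_deg

open belt: β = asin((r2−r1)/C) = asin(-11/32) = -20.1055°
wrap1 = π − 2β = 220.2110°
wrap2 = π + 2β = 139.7890°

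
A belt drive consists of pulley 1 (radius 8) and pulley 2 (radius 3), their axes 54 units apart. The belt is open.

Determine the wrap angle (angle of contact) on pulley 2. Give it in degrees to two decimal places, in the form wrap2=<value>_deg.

wrap2=169.37_deg

open belt: β = asin((r2−r1)/C) = asin(-5/54) = -5.3128°
wrap1 = π − 2β = 190.6255°
wrap2 = π + 2β = 169.3745°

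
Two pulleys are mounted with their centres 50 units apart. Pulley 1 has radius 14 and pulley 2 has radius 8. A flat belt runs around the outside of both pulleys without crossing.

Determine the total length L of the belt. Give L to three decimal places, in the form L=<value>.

L=169.836

open belt: β = asin((r2−r1)/C) = asin(-6/50) = -6.8921°
wrap1 = π − 2β = 193.7842°
wrap2 = π + 2β = 166.2158°
tangent length = C·cosβ = 49.6387
L = r1·wrap1 + r2·wrap2 + 2·C·cosβ = 14·3.3822 + 8·2.9010 + 2·49.6387 = 169.8359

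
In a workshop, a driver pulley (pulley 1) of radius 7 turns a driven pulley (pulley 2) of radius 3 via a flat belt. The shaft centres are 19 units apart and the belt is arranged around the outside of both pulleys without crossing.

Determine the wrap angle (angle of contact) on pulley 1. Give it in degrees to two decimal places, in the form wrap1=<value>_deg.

wrap1=204.31_deg

open belt: β = asin((r2−r1)/C) = asin(-4/19) = -12.1532°
wrap1 = π − 2β = 204.3064°
wrap2 = π + 2β = 155.6936°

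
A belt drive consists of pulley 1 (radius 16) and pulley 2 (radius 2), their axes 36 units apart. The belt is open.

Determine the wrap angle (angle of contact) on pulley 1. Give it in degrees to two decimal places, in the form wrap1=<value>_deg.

open belt: β = asin((r2−r1)/C) = asin(-14/36) = -22.8854°
wrap1 = π − 2β = 225.7708°
wrap2 = π + 2β = 134.2292°

wrap1=225.77_deg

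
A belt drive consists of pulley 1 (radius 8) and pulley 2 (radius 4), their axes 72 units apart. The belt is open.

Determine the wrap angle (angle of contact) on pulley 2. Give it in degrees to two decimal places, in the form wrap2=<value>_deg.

wrap2=173.63_deg

open belt: β = asin((r2−r1)/C) = asin(-4/72) = -3.1847°
wrap1 = π − 2β = 186.3695°
wrap2 = π + 2β = 173.6305°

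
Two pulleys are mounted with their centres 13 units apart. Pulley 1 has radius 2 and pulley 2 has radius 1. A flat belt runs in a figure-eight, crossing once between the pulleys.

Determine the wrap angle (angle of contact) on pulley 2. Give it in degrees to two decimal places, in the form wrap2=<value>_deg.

crossed belt: β = asin((r1+r2)/C) = asin(3/13) = 13.3424°
wrap1 = wrap2 = π + 2β = 206.6847°

wrap2=206.68_deg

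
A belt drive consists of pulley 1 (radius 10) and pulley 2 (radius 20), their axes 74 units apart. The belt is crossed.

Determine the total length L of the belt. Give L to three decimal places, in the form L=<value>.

crossed belt: β = asin((r1+r2)/C) = asin(30/74) = 23.9165°
wrap1 = wrap2 = π + 2β = 227.8331°
tangent length = C·cosβ = 67.6461
L = (r1+r2)·wrap + 2·C·cosβ = 30·3.9764 + 2·67.6461 = 254.5854

L=254.585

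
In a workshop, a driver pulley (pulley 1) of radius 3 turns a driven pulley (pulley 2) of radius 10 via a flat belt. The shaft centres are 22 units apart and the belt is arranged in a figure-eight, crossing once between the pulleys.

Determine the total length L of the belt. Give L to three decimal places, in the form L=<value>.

L=92.774

crossed belt: β = asin((r1+r2)/C) = asin(13/22) = 36.2215°
wrap1 = wrap2 = π + 2β = 252.4431°
tangent length = C·cosβ = 17.7482
L = (r1+r2)·wrap + 2·C·cosβ = 13·4.4060 + 2·17.7482 = 92.7740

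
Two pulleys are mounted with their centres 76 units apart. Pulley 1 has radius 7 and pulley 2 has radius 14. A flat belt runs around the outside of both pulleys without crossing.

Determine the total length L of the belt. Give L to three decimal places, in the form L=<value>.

L=218.619

open belt: β = asin((r2−r1)/C) = asin(7/76) = 5.2847°
wrap1 = π − 2β = 169.4305°
wrap2 = π + 2β = 190.5695°
tangent length = C·cosβ = 75.6769
L = r1·wrap1 + r2·wrap2 + 2·C·cosβ = 7·2.9571 + 14·3.3261 + 2·75.6769 = 218.6186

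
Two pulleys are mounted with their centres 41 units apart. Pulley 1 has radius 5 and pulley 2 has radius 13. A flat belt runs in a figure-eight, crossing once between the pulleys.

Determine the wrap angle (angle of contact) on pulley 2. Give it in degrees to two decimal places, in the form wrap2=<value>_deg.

crossed belt: β = asin((r1+r2)/C) = asin(18/41) = 26.0416°
wrap1 = wrap2 = π + 2β = 232.0833°

wrap2=232.08_deg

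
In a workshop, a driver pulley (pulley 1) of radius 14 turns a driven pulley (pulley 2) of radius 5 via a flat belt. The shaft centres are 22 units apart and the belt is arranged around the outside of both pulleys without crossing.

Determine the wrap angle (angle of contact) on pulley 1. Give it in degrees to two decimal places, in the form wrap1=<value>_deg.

wrap1=228.30_deg

open belt: β = asin((r2−r1)/C) = asin(-9/22) = -24.1477°
wrap1 = π − 2β = 228.2955°
wrap2 = π + 2β = 131.7045°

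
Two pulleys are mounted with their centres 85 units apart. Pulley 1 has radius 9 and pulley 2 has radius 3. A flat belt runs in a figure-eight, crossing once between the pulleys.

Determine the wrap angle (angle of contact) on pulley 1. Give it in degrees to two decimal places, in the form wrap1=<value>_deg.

crossed belt: β = asin((r1+r2)/C) = asin(12/85) = 8.1159°
wrap1 = wrap2 = π + 2β = 196.2319°

wrap1=196.23_deg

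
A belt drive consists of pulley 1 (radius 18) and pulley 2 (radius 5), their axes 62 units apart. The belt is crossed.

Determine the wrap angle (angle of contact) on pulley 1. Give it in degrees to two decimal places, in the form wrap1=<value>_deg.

wrap1=223.55_deg

crossed belt: β = asin((r1+r2)/C) = asin(23/62) = 21.7753°
wrap1 = wrap2 = π + 2β = 223.5506°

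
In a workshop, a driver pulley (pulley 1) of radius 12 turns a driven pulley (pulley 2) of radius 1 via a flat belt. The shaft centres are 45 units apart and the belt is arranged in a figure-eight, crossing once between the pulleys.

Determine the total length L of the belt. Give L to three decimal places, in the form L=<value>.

crossed belt: β = asin((r1+r2)/C) = asin(13/45) = 16.7914°
wrap1 = wrap2 = π + 2β = 213.5829°
tangent length = C·cosβ = 43.0813
L = (r1+r2)·wrap + 2·C·cosβ = 13·3.7277 + 2·43.0813 = 134.6231

L=134.623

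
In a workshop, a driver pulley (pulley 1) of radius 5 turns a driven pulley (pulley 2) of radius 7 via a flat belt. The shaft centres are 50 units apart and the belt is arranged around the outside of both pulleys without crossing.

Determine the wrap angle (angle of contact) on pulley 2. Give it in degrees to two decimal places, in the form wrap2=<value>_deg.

open belt: β = asin((r2−r1)/C) = asin(2/50) = 2.2924°
wrap1 = π − 2β = 175.4151°
wrap2 = π + 2β = 184.5849°

wrap2=184.58_deg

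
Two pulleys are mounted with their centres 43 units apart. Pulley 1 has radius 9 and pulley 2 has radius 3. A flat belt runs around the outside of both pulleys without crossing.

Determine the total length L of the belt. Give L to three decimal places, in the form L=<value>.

open belt: β = asin((r2−r1)/C) = asin(-6/43) = -8.0209°
wrap1 = π − 2β = 196.0419°
wrap2 = π + 2β = 163.9581°
tangent length = C·cosβ = 42.5793
L = r1·wrap1 + r2·wrap2 + 2·C·cosβ = 9·3.4216 + 3·2.8616 + 2·42.5793 = 124.5377

L=124.538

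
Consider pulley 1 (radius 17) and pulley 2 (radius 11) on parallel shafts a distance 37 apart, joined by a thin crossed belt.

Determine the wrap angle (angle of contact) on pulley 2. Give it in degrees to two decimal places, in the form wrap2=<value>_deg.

crossed belt: β = asin((r1+r2)/C) = asin(28/37) = 49.1791°
wrap1 = wrap2 = π + 2β = 278.3582°

wrap2=278.36_deg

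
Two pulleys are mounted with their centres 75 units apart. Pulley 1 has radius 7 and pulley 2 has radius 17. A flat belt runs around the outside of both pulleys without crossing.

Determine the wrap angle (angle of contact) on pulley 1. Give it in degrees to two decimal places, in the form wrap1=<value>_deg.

wrap1=164.68_deg

open belt: β = asin((r2−r1)/C) = asin(10/75) = 7.6623°
wrap1 = π − 2β = 164.6755°
wrap2 = π + 2β = 195.3245°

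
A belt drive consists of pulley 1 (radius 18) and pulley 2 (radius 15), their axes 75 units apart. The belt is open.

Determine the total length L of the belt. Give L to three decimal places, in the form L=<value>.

open belt: β = asin((r2−r1)/C) = asin(-3/75) = -2.2924°
wrap1 = π − 2β = 184.5849°
wrap2 = π + 2β = 175.4151°
tangent length = C·cosβ = 74.9400
L = r1·wrap1 + r2·wrap2 + 2·C·cosβ = 18·3.2216 + 15·3.0616 + 2·74.9400 = 253.7926

L=253.793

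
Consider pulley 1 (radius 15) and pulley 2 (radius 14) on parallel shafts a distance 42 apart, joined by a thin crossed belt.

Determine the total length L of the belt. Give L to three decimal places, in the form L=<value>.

crossed belt: β = asin((r1+r2)/C) = asin(29/42) = 43.6678°
wrap1 = wrap2 = π + 2β = 267.3356°
tangent length = C·cosβ = 30.3809
L = (r1+r2)·wrap + 2·C·cosβ = 29·4.6659 + 2·30.3809 = 196.0726

L=196.073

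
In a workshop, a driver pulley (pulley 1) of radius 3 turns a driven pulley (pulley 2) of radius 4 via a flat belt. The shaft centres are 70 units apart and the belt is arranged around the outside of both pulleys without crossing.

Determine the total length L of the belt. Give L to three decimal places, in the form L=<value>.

L=162.005

open belt: β = asin((r2−r1)/C) = asin(1/70) = 0.8185°
wrap1 = π − 2β = 178.3629°
wrap2 = π + 2β = 181.6371°
tangent length = C·cosβ = 69.9929
L = r1·wrap1 + r2·wrap2 + 2·C·cosβ = 3·3.1130 + 4·3.1702 + 2·69.9929 = 162.0054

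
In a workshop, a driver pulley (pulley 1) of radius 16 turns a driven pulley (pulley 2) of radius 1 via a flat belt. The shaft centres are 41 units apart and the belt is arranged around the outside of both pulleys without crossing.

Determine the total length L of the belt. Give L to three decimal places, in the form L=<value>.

L=140.959

open belt: β = asin((r2−r1)/C) = asin(-15/41) = -21.4601°
wrap1 = π − 2β = 222.9203°
wrap2 = π + 2β = 137.0797°
tangent length = C·cosβ = 38.1576
L = r1·wrap1 + r2·wrap2 + 2·C·cosβ = 16·3.8907 + 1·2.3925 + 2·38.1576 = 140.9587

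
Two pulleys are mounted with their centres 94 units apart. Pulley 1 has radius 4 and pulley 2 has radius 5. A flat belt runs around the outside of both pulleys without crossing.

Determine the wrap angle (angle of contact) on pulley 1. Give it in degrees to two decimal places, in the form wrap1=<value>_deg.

open belt: β = asin((r2−r1)/C) = asin(1/94) = 0.6095°
wrap1 = π − 2β = 178.7809°
wrap2 = π + 2β = 181.2191°

wrap1=178.78_deg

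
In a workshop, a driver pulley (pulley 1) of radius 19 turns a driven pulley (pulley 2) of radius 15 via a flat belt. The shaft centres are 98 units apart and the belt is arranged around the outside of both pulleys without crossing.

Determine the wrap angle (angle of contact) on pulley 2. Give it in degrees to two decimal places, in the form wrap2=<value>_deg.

wrap2=175.32_deg

open belt: β = asin((r2−r1)/C) = asin(-4/98) = -2.3393°
wrap1 = π − 2β = 184.6785°
wrap2 = π + 2β = 175.3215°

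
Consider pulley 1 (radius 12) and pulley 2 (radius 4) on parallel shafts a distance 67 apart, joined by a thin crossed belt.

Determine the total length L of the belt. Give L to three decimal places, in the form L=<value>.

L=188.105

crossed belt: β = asin((r1+r2)/C) = asin(16/67) = 13.8161°
wrap1 = wrap2 = π + 2β = 207.6322°
tangent length = C·cosβ = 65.0615
L = (r1+r2)·wrap + 2·C·cosβ = 16·3.6239 + 2·65.0615 = 188.1049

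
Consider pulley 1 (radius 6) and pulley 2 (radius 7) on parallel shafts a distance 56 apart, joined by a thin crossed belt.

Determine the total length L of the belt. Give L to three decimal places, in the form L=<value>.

crossed belt: β = asin((r1+r2)/C) = asin(13/56) = 13.4233°
wrap1 = wrap2 = π + 2β = 206.8465°
tangent length = C·cosβ = 54.4702
L = (r1+r2)·wrap + 2·C·cosβ = 13·3.6102 + 2·54.4702 = 155.8723

L=155.872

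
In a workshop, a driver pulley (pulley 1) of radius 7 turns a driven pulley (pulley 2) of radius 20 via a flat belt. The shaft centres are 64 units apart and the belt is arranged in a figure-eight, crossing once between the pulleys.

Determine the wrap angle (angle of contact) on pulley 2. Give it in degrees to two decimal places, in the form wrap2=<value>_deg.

wrap2=229.91_deg

crossed belt: β = asin((r1+r2)/C) = asin(27/64) = 24.9530°
wrap1 = wrap2 = π + 2β = 229.9060°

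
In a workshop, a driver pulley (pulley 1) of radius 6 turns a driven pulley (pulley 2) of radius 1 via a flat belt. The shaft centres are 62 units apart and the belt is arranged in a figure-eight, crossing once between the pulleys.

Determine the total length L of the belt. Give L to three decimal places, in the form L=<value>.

L=146.782

crossed belt: β = asin((r1+r2)/C) = asin(7/62) = 6.4827°
wrap1 = wrap2 = π + 2β = 192.9654°
tangent length = C·cosβ = 61.6036
L = (r1+r2)·wrap + 2·C·cosβ = 7·3.3679 + 2·61.6036 = 146.7823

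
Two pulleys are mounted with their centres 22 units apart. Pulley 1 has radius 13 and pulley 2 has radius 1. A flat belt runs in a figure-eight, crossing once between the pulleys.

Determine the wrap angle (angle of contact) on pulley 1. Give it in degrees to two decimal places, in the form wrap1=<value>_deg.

crossed belt: β = asin((r1+r2)/C) = asin(14/22) = 39.5212°
wrap1 = wrap2 = π + 2β = 259.0424°

wrap1=259.04_deg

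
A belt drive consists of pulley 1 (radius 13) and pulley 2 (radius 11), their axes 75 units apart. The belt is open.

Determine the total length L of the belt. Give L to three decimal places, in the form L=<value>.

L=225.452

open belt: β = asin((r2−r1)/C) = asin(-2/75) = -1.5281°
wrap1 = π − 2β = 183.0561°
wrap2 = π + 2β = 176.9439°
tangent length = C·cosβ = 74.9733
L = r1·wrap1 + r2·wrap2 + 2·C·cosβ = 13·3.1949 + 11·3.0883 + 2·74.9733 = 225.4516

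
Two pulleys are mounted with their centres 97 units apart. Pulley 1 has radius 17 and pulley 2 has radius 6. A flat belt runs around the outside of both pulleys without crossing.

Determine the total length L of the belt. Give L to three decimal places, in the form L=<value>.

open belt: β = asin((r2−r1)/C) = asin(-11/97) = -6.5115°
wrap1 = π − 2β = 193.0229°
wrap2 = π + 2β = 166.9771°
tangent length = C·cosβ = 96.3743
L = r1·wrap1 + r2·wrap2 + 2·C·cosβ = 17·3.3689 + 6·2.9143 + 2·96.3743 = 267.5054

L=267.505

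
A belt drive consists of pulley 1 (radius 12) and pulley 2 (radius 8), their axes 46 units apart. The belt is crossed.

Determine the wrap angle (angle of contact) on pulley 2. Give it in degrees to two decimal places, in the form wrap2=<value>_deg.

wrap2=231.54_deg

crossed belt: β = asin((r1+r2)/C) = asin(20/46) = 25.7715°
wrap1 = wrap2 = π + 2β = 231.5429°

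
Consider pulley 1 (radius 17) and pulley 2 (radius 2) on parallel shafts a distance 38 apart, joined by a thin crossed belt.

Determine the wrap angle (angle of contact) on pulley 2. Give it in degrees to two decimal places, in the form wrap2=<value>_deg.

wrap2=240.00_deg

crossed belt: β = asin((r1+r2)/C) = asin(19/38) = 30.0000°
wrap1 = wrap2 = π + 2β = 240.0000°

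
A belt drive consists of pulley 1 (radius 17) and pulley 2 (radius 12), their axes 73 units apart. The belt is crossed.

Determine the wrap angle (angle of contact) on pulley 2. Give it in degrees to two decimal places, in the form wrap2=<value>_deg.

wrap2=226.81_deg

crossed belt: β = asin((r1+r2)/C) = asin(29/73) = 23.4070°
wrap1 = wrap2 = π + 2β = 226.8140°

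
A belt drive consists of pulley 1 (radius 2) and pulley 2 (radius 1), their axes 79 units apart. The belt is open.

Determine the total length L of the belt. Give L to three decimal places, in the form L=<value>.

L=167.437

open belt: β = asin((r2−r1)/C) = asin(-1/79) = -0.7253°
wrap1 = π − 2β = 181.4506°
wrap2 = π + 2β = 178.5494°
tangent length = C·cosβ = 78.9937
L = r1·wrap1 + r2·wrap2 + 2·C·cosβ = 2·3.1669 + 1·3.1163 + 2·78.9937 = 167.4374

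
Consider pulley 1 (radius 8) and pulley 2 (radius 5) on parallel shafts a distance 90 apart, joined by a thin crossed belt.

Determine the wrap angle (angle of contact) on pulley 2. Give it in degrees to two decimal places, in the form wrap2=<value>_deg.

crossed belt: β = asin((r1+r2)/C) = asin(13/90) = 8.3051°
wrap1 = wrap2 = π + 2β = 196.6102°

wrap2=196.61_deg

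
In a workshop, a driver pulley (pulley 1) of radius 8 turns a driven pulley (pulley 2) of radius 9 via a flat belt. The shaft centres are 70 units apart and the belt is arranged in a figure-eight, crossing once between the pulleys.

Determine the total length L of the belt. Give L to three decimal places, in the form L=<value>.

L=197.556

crossed belt: β = asin((r1+r2)/C) = asin(17/70) = 14.0552°
wrap1 = wrap2 = π + 2β = 208.1105°
tangent length = C·cosβ = 67.9043
L = (r1+r2)·wrap + 2·C·cosβ = 17·3.6322 + 2·67.9043 = 197.5563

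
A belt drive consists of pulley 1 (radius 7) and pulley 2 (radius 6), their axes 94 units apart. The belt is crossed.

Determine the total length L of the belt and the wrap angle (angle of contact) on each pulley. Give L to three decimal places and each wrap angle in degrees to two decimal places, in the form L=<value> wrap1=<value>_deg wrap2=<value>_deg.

crossed belt: β = asin((r1+r2)/C) = asin(13/94) = 7.9494°
wrap1 = wrap2 = π + 2β = 195.8987°
tangent length = C·cosβ = 93.0967
L = (r1+r2)·wrap + 2·C·cosβ = 13·3.4191 + 2·93.0967 = 230.6415

L=230.641 wrap1=195.90_deg wrap2=195.90_deg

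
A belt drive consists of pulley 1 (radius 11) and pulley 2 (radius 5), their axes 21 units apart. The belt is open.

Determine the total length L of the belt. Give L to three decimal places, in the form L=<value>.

open belt: β = asin((r2−r1)/C) = asin(-6/21) = -16.6015°
wrap1 = π − 2β = 213.2031°
wrap2 = π + 2β = 146.7969°
tangent length = C·cosβ = 20.1246
L = r1·wrap1 + r2·wrap2 + 2·C·cosβ = 11·3.7211 + 5·2.5621 + 2·20.1246 = 93.9917

L=93.992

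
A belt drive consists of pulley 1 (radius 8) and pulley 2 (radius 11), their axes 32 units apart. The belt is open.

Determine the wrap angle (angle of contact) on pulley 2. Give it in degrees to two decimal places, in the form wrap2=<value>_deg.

wrap2=190.76_deg

open belt: β = asin((r2−r1)/C) = asin(3/32) = 5.3794°
wrap1 = π − 2β = 169.2412°
wrap2 = π + 2β = 190.7588°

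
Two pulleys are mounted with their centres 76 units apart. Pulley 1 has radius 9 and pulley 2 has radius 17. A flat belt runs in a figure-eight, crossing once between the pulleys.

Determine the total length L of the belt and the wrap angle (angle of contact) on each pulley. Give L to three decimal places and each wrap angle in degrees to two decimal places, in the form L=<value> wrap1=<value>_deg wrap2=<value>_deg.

L=242.666 wrap1=220.01_deg wrap2=220.01_deg

crossed belt: β = asin((r1+r2)/C) = asin(26/76) = 20.0052°
wrap1 = wrap2 = π + 2β = 220.0104°
tangent length = C·cosβ = 71.4143
L = (r1+r2)·wrap + 2·C·cosβ = 26·3.8399 + 2·71.4143 = 242.6661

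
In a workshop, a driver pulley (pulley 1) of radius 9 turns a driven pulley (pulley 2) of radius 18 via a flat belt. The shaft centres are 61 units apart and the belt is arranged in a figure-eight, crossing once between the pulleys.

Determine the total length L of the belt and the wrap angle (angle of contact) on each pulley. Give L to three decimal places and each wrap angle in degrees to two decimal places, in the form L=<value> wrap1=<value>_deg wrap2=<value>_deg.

L=218.982 wrap1=232.54_deg wrap2=232.54_deg

crossed belt: β = asin((r1+r2)/C) = asin(27/61) = 26.2714°
wrap1 = wrap2 = π + 2β = 232.5427°
tangent length = C·cosβ = 54.6992
L = (r1+r2)·wrap + 2·C·cosβ = 27·4.0586 + 2·54.6992 = 218.9815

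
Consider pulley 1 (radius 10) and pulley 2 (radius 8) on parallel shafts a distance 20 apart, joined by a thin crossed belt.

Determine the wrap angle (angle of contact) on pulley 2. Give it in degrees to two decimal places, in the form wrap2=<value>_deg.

wrap2=308.32_deg

crossed belt: β = asin((r1+r2)/C) = asin(18/20) = 64.1581°
wrap1 = wrap2 = π + 2β = 308.3161°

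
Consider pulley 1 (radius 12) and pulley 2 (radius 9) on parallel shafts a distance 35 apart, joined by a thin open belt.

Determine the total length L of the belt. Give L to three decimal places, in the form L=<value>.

L=136.231

open belt: β = asin((r2−r1)/C) = asin(-3/35) = -4.9171°
wrap1 = π − 2β = 189.8342°
wrap2 = π + 2β = 170.1658°
tangent length = C·cosβ = 34.8712
L = r1·wrap1 + r2·wrap2 + 2·C·cosβ = 12·3.3132 + 9·2.9700 + 2·34.8712 = 136.2307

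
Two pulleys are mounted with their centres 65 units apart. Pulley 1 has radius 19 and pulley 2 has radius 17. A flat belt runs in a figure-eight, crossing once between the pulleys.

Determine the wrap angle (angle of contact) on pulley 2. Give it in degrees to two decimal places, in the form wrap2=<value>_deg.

crossed belt: β = asin((r1+r2)/C) = asin(36/65) = 33.6313°
wrap1 = wrap2 = π + 2β = 247.2626°

wrap2=247.26_deg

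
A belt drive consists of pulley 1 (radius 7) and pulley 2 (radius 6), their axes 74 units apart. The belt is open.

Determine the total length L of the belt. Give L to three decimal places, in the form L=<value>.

open belt: β = asin((r2−r1)/C) = asin(-1/74) = -0.7743°
wrap1 = π − 2β = 181.5486°
wrap2 = π + 2β = 178.4514°
tangent length = C·cosβ = 73.9932
L = r1·wrap1 + r2·wrap2 + 2·C·cosβ = 7·3.1686 + 6·3.1146 + 2·73.9932 = 188.8542

L=188.854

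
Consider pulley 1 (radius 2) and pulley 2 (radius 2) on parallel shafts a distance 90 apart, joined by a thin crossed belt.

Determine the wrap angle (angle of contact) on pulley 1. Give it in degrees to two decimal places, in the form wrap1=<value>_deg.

crossed belt: β = asin((r1+r2)/C) = asin(4/90) = 2.5473°
wrap1 = wrap2 = π + 2β = 185.0946°

wrap1=185.09_deg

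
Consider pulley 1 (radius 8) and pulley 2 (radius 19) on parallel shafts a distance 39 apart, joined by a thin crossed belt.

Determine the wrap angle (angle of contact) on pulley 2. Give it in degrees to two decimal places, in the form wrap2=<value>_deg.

crossed belt: β = asin((r1+r2)/C) = asin(27/39) = 43.8131°
wrap1 = wrap2 = π + 2β = 267.6261°

wrap2=267.63_deg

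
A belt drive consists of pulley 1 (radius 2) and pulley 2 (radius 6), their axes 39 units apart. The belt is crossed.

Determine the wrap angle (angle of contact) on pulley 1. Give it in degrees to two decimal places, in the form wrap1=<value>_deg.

wrap1=203.67_deg

crossed belt: β = asin((r1+r2)/C) = asin(8/39) = 11.8370°
wrap1 = wrap2 = π + 2β = 203.6740°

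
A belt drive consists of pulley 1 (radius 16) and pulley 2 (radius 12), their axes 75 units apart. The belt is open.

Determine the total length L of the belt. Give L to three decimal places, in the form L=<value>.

L=238.178

open belt: β = asin((r2−r1)/C) = asin(-4/75) = -3.0572°
wrap1 = π − 2β = 186.1145°
wrap2 = π + 2β = 173.8855°
tangent length = C·cosβ = 74.8933
L = r1·wrap1 + r2·wrap2 + 2·C·cosβ = 16·3.2483 + 12·3.0349 + 2·74.8933 = 238.1780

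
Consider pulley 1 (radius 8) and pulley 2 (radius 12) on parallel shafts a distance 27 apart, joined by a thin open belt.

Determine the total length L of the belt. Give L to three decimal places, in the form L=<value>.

L=117.426

open belt: β = asin((r2−r1)/C) = asin(4/27) = 8.5196°
wrap1 = π − 2β = 162.9608°
wrap2 = π + 2β = 197.0392°
tangent length = C·cosβ = 26.7021
L = r1·wrap1 + r2·wrap2 + 2·C·cosβ = 8·2.8442 + 12·3.4390 + 2·26.7021 = 117.4255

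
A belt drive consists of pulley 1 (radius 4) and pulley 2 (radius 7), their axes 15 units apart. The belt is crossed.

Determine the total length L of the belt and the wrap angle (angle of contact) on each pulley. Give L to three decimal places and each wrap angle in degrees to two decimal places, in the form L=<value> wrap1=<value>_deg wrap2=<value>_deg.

crossed belt: β = asin((r1+r2)/C) = asin(11/15) = 47.1666°
wrap1 = wrap2 = π + 2β = 274.3331°
tangent length = C·cosβ = 10.1980
L = (r1+r2)·wrap + 2·C·cosβ = 11·4.7880 + 2·10.1980 = 73.0643

L=73.064 wrap1=274.33_deg wrap2=274.33_deg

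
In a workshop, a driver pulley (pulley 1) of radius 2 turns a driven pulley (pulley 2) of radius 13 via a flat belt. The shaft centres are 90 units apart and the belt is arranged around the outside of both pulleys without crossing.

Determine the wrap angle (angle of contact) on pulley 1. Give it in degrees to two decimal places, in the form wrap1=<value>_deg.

wrap1=165.96_deg

open belt: β = asin((r2−r1)/C) = asin(11/90) = 7.0204°
wrap1 = π − 2β = 165.9593°
wrap2 = π + 2β = 194.0407°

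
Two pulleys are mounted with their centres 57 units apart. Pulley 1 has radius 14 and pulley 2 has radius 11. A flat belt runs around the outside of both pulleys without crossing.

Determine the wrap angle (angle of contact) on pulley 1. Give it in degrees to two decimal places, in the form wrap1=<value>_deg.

wrap1=186.03_deg

open belt: β = asin((r2−r1)/C) = asin(-3/57) = -3.0170°
wrap1 = π − 2β = 186.0339°
wrap2 = π + 2β = 173.9661°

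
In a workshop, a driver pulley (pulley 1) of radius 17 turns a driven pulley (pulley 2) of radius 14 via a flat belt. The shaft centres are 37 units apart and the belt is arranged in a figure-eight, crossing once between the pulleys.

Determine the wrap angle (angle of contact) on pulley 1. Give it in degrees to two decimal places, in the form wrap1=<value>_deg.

crossed belt: β = asin((r1+r2)/C) = asin(31/37) = 56.9125°
wrap1 = wrap2 = π + 2β = 293.8250°

wrap1=293.83_deg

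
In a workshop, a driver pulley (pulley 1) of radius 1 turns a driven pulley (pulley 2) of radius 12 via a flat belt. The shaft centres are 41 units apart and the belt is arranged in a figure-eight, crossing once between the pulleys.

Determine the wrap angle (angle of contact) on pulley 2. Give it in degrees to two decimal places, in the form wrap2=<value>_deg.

wrap2=216.97_deg

crossed belt: β = asin((r1+r2)/C) = asin(13/41) = 18.4860°
wrap1 = wrap2 = π + 2β = 216.9720°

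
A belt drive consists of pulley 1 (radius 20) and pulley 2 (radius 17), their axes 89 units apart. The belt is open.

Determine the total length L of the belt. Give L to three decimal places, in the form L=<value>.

L=294.340

open belt: β = asin((r2−r1)/C) = asin(-3/89) = -1.9317°
wrap1 = π − 2β = 183.8634°
wrap2 = π + 2β = 176.1366°
tangent length = C·cosβ = 88.9494
L = r1·wrap1 + r2·wrap2 + 2·C·cosβ = 20·3.2090 + 17·3.0742 + 2·88.9494 = 294.3401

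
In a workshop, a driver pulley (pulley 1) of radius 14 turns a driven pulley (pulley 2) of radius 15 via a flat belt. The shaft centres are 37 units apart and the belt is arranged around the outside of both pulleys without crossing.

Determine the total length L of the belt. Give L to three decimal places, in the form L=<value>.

open belt: β = asin((r2−r1)/C) = asin(1/37) = 1.5487°
wrap1 = π − 2β = 176.9026°
wrap2 = π + 2β = 183.0974°
tangent length = C·cosβ = 36.9865
L = r1·wrap1 + r2·wrap2 + 2·C·cosβ = 14·3.0875 + 15·3.1957 + 2·36.9865 = 165.1332

L=165.133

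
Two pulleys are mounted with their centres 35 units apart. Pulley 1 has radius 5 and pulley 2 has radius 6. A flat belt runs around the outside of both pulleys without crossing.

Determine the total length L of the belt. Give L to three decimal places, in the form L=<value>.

open belt: β = asin((r2−r1)/C) = asin(1/35) = 1.6372°
wrap1 = π − 2β = 176.7255°
wrap2 = π + 2β = 183.2745°
tangent length = C·cosβ = 34.9857
L = r1·wrap1 + r2·wrap2 + 2·C·cosβ = 5·3.0844 + 6·3.1987 + 2·34.9857 = 104.5861

L=104.586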